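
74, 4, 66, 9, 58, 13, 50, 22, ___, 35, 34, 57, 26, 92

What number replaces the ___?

Split by position mod 2 into 2 tracks.
Subsequence A: 74, 66, 58, 50, ?, 34, 26. Subtracting 8 each time.
Subsequence B: 4, 9, 13, 22, 35, 57, 92. Each term equals the sum of the previous two.
Filling subsequence A at index 5 by its rule yields 42.

42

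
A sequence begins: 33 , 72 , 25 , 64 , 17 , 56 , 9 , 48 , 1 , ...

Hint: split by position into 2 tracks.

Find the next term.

40

Taking every 2nd term gives 2 separate tracks.
Track A: 33, 25, 17, 9, 1. Arithmetic with common difference −8.
Track B: 72, 64, 56, 48. Arithmetic, step −8.
The 10th slot belongs to track B; its 5th term is 40.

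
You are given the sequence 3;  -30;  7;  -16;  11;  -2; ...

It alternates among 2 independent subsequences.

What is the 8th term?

Split by position mod 2 into 2 tracks.
Track A = 3, 7, 11: arithmetic, step +4.
Track B = -30, -16, -2: arithmetic with common difference +14.
The 8th slot belongs to track B; its 4th term is 12.

12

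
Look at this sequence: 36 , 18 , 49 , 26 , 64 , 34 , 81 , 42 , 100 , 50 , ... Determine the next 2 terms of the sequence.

Split by position mod 2 into 2 tracks.
Stream A is 36, 49, 64, 81, 100, which is the squares 6², 7², 8², ….
Stream B is 18, 26, 34, 42, 50, which is arithmetic with common difference +8.
Position 11 → stream A, term 6 = 121.
Term 12 comes from stream B (its 6th entry): 58.

121, 58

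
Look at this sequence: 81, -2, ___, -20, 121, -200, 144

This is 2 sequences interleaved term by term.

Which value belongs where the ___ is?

100

Split by position mod 2 into 2 tracks.
Track A: 81, ?, 121, 144 — perfect squares starting at 9².
Track B: -2, -20, -200 — geometric, ×10 each step.
Track A's pattern makes the blank 100.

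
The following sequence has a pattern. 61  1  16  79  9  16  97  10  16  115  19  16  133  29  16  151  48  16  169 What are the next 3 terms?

77, 16, 187

Split by position mod 3: positions 1, 4, 7, … form one track, and each other residue class forms its own.
Subsequence A is 61, 79, 97, 115, 133, 151, 169, which is linear: a_n = 43 + 18·n.
Subsequence B is 1, 9, 10, 19, 29, 48, which is each term equals the sum of the previous two.
Subsequence C is 16, 16, 16, 16, 16, 16, which is always 16.
The 20th slot belongs to subsequence B; its 7th term is 77.
The 21st slot belongs to subsequence C; its 7th term is 16.
Position 22 falls in subsequence A as its term 8, giving 187.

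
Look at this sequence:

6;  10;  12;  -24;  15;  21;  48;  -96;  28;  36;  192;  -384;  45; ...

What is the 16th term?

The slot pattern repeats as AABB (period 4), so there are 2 interleaved tracks.
Stream A = 6, 10, 15, 21, 28, 36, 45: triangular numbers n(n+1)/2 for n = 3, 4, ….
Stream B = 12, -24, 48, -96, 192, -384: geometric, ×-2 each step.
Position 16 → stream B, term 8 = -1536.

-1536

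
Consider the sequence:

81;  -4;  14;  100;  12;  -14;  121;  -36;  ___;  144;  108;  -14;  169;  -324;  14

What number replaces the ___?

The terms cycle through 3 interleaved subsequences.
Subsequence A: 81, 100, 121, 144, 169 (the squares 9², 10², 11², …).
Subsequence B: -4, 12, -36, 108, -324 (multiplying by -3 each time).
Subsequence C: 14, -14, ?, -14, 14 (oscillating between 14 and -14).
The gap is subsequence C's term 3; the rule gives 14.

14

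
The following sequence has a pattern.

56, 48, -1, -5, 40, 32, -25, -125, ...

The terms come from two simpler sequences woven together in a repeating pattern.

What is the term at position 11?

Reading positions in blocks of 4 reveals the pattern AABB — 2 tracks woven together.
Stream A: 56, 48, 40, 32 (arithmetic, step −8).
Stream B: -1, -5, -25, -125 (a geometric progression (common ratio 5)).
The 11th slot belongs to stream B; its 5th term is -625.

-625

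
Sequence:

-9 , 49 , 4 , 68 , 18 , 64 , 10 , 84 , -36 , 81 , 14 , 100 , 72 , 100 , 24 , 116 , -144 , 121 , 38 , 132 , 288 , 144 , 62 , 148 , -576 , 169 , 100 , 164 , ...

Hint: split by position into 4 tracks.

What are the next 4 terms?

1152, 196, 162, 180

Taking every 4th term gives 4 separate tracks.
Track A is -9, 18, -36, 72, -144, 288, -576, which is a geometric progression (common ratio -2).
Track B is 49, 64, 81, 100, 121, 144, 169, which is consecutive squares n² from n = 7.
Track C is 4, 10, 14, 24, 38, 62, 100, which is Fibonacci-style (each term is the sum of the two before it).
Track D is 68, 84, 100, 116, 132, 148, 164, which is arithmetic, step +16.
Position 29 → track A, term 8 = 1152.
The 30th slot belongs to track B; its 8th term is 196.
The 31st slot belongs to track C; its 8th term is 162.
Term 32 comes from track D (its 8th entry): 180.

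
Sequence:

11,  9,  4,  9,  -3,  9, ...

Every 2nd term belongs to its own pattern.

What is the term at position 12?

9

Positions 1, 3, 5, … form one subsequence and positions 2, 4, 6, … form another.
Track A = 11, 4, -3: arithmetic with common difference −7.
Track B = 9, 9, 9: constant 9.
The 12th slot belongs to track B; its 6th term is 9.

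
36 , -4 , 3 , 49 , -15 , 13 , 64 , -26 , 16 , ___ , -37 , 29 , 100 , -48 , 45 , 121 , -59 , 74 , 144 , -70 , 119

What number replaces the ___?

Taking every 3rd term gives 3 separate tracks.
Track A: 36, 49, 64, ?, 100, 121, 144 (perfect squares starting at 6²).
Track B: -4, -15, -26, -37, -48, -59, -70 (linear: a_n = 7 − 11·n).
Track C: 3, 13, 16, 29, 45, 74, 119 (Fibonacci-style (each term is the sum of the two before it)).
Filling track A at index 4 by its rule yields 81.

81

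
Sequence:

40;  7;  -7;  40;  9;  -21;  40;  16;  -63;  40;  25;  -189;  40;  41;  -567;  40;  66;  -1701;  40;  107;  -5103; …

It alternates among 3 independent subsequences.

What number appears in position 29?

Split by position mod 3 into 3 tracks.
Track A is 40, 40, 40, 40, 40, 40, 40, which is always 40.
Track B is 7, 9, 16, 25, 41, 66, 107, which is each term equals the sum of the previous two.
Track C is -7, -21, -63, -189, -567, -1701, -5103, which is multiplying by 3 each time.
Term 29 comes from track B (its 10th entry): 453.

453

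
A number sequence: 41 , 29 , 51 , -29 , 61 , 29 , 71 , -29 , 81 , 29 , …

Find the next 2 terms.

91, -29

Taking every 2nd term gives 2 separate tracks.
Track A: 41, 51, 61, 71, 81 — linear: a_n = 31 + 10·n.
Track B: 29, -29, 29, -29, 29 — the oscillation 29·(−1)^(n+1).
Position 11 → track A, term 6 = 91.
Position 12 falls in track B as its term 6, giving -29.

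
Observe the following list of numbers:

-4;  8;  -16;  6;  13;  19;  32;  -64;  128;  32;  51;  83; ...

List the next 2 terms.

-256, 512

The slot pattern repeats as AAABBB (period 6), so there are 2 interleaved tracks.
Subsequence A = -4, 8, -16, 32, -64, 128: geometric, ×-2 each step.
Subsequence B = 6, 13, 19, 32, 51, 83: each term equals the sum of the previous two.
Position 13 falls in subsequence A as its term 7, giving -256.
Position 14 → subsequence A, term 8 = 512.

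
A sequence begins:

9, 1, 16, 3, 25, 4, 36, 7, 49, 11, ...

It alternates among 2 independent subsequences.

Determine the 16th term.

The terms cycle through 2 interleaved subsequences.
Stream A = 9, 16, 25, 36, 49: the squares 3², 4², 5², ….
Stream B = 1, 3, 4, 7, 11: each term equals the sum of the previous two.
Term 16 comes from stream B (its 8th entry): 47.

47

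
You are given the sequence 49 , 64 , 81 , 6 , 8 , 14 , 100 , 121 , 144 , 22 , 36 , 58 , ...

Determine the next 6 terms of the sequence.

169, 196, 225, 94, 152, 246

Reading positions in blocks of 6 reveals the pattern AAABBB — 2 tracks woven together.
Subsequence A: 49, 64, 81, 100, 121, 144. The squares 7², 8², 9², ….
Subsequence B: 6, 8, 14, 22, 36, 58. Fibonacci-style (each term is the sum of the two before it).
Position 13 → subsequence A, term 7 = 169.
The 14th slot belongs to subsequence A; its 8th term is 196.
Position 15 falls in subsequence A as its term 9, giving 225.
Position 16 falls in subsequence B as its term 7, giving 94.
Position 17 → subsequence B, term 8 = 152.
Position 18 falls in subsequence B as its term 9, giving 246.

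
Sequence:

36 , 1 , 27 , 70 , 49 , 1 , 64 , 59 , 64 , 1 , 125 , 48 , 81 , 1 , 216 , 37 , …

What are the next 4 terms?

100, 1, 343, 26

Split by position mod 4: positions 1, 5, 9, … form one track, and each other residue class forms its own.
Subsequence A is 36, 49, 64, 81, which is the squares 6², 7², 8², ….
Subsequence B is 1, 1, 1, 1, which is always 1.
Subsequence C is 27, 64, 125, 216, which is perfect cubes starting at 3³.
Subsequence D is 70, 59, 48, 37, which is arithmetic with common difference −11.
The 17th slot belongs to subsequence A; its 5th term is 100.
Position 18 falls in subsequence B as its term 5, giving 1.
Position 19 falls in subsequence C as its term 5, giving 343.
Term 20 comes from subsequence D (its 5th entry): 26.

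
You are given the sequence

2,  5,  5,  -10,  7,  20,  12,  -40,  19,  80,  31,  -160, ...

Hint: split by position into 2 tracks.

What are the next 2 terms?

Positions 1, 3, 5, … form one subsequence and positions 2, 4, 6, … form another.
Stream A: 2, 5, 7, 12, 19, 31 (a Fibonacci-like recurrence a_n = a_{n-1} + a_{n-2}).
Stream B: 5, -10, 20, -40, 80, -160 (geometric with ratio -2).
Term 13 comes from stream A (its 7th entry): 50.
The 14th slot belongs to stream B; its 7th term is 320.

50, 320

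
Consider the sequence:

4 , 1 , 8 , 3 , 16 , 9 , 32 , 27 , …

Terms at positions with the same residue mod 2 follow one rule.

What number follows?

64

Odd-indexed and even-indexed terms follow separate rules.
Subsequence A: 4, 8, 16, 32 (successive powers of 2).
Subsequence B: 1, 3, 9, 27 (a geometric progression (common ratio 3)).
Position 9 falls in subsequence A as its term 5, giving 64.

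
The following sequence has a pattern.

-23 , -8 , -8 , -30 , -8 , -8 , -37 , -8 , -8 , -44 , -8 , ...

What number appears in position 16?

Reading positions in blocks of 3 reveals the pattern ABB — 2 tracks woven together.
Stream A: -23, -30, -37, -44 — linear: a_n = -16 − 7·n.
Stream B: -8, -8, -8, -8, -8, -8, -8 — the constant sequence -8.
Position 16 → stream A, term 6 = -58.

-58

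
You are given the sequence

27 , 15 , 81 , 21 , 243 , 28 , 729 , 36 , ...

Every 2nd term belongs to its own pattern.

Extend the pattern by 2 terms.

Taking every 2nd term gives 2 separate tracks.
Subsequence A = 27, 81, 243, 729: successive powers of 3.
Subsequence B = 15, 21, 28, 36: triangular numbers n(n+1)/2 for n = 5, 6, ….
Position 9 falls in subsequence A as its term 5, giving 2187.
Position 10 falls in subsequence B as its term 5, giving 45.

2187, 45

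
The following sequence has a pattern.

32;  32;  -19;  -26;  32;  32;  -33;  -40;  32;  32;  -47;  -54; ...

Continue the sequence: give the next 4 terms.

32, 32, -61, -68

Positions follow the repeating pattern AABB; grouping by letter gives 2 tracks.
Stream A: 32, 32, 32, 32, 32, 32 (constant 32).
Stream B: -19, -26, -33, -40, -47, -54 (arithmetic, step −7).
Position 13 falls in stream A as its term 7, giving 32.
Position 14 → stream A, term 8 = 32.
Term 15 comes from stream B (its 7th entry): -61.
Position 16 → stream B, term 8 = -68.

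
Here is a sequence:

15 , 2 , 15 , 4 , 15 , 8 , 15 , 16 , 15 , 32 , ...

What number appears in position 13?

15

Odd-indexed and even-indexed terms follow separate rules.
Stream A is 15, 15, 15, 15, 15, which is constant 15.
Stream B is 2, 4, 8, 16, 32, which is geometric, ×2 each step.
Position 13 falls in stream A as its term 7, giving 15.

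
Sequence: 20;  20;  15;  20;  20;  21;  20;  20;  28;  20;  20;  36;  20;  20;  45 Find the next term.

20

Reading positions in blocks of 3 reveals the pattern AAB — 2 tracks woven together.
Subsequence A: 20, 20, 20, 20, 20, 20, 20, 20, 20, 20. Always 20.
Subsequence B: 15, 21, 28, 36, 45. Triangular numbers n(n+1)/2 for n = 5, 6, ….
The 16th slot belongs to subsequence A; its 11th term is 20.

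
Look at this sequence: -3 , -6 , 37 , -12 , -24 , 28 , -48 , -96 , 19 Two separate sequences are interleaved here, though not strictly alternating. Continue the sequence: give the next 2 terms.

-192, -384

Positions follow the repeating pattern AAB; grouping by letter gives 2 tracks.
Subsequence A = -3, -6, -12, -24, -48, -96: geometric with ratio 2.
Subsequence B = 37, 28, 19: arithmetic with common difference −9.
Position 10 falls in subsequence A as its term 7, giving -192.
Position 11 → subsequence A, term 8 = -384.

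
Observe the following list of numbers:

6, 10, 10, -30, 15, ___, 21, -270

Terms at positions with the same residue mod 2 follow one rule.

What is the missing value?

90

Split by position mod 2 into 2 tracks.
Subsequence A: 6, 10, 15, 21. Triangular numbers starting at T_3.
Subsequence B: 10, -30, ?, -270. Geometric with ratio -3.
Filling subsequence B at index 3 by its rule yields 90.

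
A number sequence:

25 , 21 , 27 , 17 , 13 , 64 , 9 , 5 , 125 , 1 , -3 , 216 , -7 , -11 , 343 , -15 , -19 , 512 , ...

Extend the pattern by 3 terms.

Positions follow the repeating pattern AAB; grouping by letter gives 2 tracks.
Track A: 25, 21, 17, 13, 9, 5, 1, -3, -7, -11, -15, -19 — linear: a_n = 29 − 4·n.
Track B: 27, 64, 125, 216, 343, 512 — perfect cubes starting at 3³.
The 19th slot belongs to track A; its 13th term is -23.
Term 20 comes from track A (its 14th entry): -27.
Position 21 → track B, term 7 = 729.

-23, -27, 729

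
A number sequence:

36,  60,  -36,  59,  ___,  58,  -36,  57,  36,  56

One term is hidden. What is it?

The terms cycle through 2 interleaved subsequences.
Stream A = 36, -36, ?, -36, 36: the oscillation 36·(−1)^(n+1).
Stream B = 60, 59, 58, 57, 56: linear: a_n = 61 − n.
Stream A's pattern makes the blank 36.

36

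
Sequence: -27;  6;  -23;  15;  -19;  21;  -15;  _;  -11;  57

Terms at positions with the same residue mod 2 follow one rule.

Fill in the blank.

Positions 1, 3, 5, … form one subsequence and positions 2, 4, 6, … form another.
Track A: -27, -23, -19, -15, -11 — arithmetic, step +4.
Track B: 6, 15, 21, ?, 57 — Fibonacci-style (each term is the sum of the two before it).
The gap is track B's term 4; the rule gives 36.

36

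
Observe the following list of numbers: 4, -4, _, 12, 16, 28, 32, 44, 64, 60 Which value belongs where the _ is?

8

Odd-indexed and even-indexed terms follow separate rules.
Track A is 4, ?, 16, 32, 64, which is powers of 2.
Track B is -4, 12, 28, 44, 60, which is arithmetic with common difference +16.
So the missing entry in track A is 8.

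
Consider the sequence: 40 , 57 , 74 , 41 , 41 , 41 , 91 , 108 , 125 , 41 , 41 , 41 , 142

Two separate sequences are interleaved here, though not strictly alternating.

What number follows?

Positions follow the repeating pattern AAABBB; grouping by letter gives 2 tracks.
Subsequence A = 40, 57, 74, 91, 108, 125, 142: arithmetic with common difference +17.
Subsequence B = 41, 41, 41, 41, 41, 41: the constant sequence 41.
Position 14 falls in subsequence A as its term 8, giving 159.

159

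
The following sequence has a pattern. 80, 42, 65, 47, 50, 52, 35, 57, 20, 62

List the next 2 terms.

5, 67

Split by position mod 2 into 2 tracks.
Stream A: 80, 65, 50, 35, 20 — arithmetic, step −15.
Stream B: 42, 47, 52, 57, 62 — arithmetic with common difference +5.
Position 11 → stream A, term 6 = 5.
Term 12 comes from stream B (its 6th entry): 67.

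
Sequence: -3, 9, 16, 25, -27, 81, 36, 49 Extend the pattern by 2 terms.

-243, 729

The slot pattern repeats as AABB (period 4), so there are 2 interleaved tracks.
Track A = -3, 9, -27, 81: a geometric progression (common ratio -3).
Track B = 16, 25, 36, 49: consecutive squares n² from n = 4.
Position 9 falls in track A as its term 5, giving -243.
Position 10 → track A, term 6 = 729.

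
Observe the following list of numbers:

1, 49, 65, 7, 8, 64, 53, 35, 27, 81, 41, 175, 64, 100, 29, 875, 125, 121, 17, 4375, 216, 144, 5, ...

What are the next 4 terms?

Split by position mod 4 into 4 tracks.
Subsequence A: 1, 8, 27, 64, 125, 216 (perfect cubes starting at 1³).
Subsequence B: 49, 64, 81, 100, 121, 144 (the squares 7², 8², 9², …).
Subsequence C: 65, 53, 41, 29, 17, 5 (linear: a_n = 77 − 12·n).
Subsequence D: 7, 35, 175, 875, 4375 (geometric with ratio 5).
Term 24 comes from subsequence D (its 6th entry): 21875.
The 25th slot belongs to subsequence A; its 7th term is 343.
The 26th slot belongs to subsequence B; its 7th term is 169.
Position 27 → subsequence C, term 7 = -7.

21875, 343, 169, -7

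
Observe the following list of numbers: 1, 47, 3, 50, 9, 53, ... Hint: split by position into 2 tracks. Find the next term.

The terms cycle through 2 interleaved subsequences.
Track A = 1, 3, 9: powers 3^0, 3^1, 3^2, ….
Track B = 47, 50, 53: arithmetic, step +3.
The 7th slot belongs to track A; its 4th term is 27.

27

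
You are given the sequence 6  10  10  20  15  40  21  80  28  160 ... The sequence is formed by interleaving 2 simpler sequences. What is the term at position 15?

55

The terms cycle through 2 interleaved subsequences.
Stream A: 6, 10, 15, 21, 28 (triangular numbers n(n+1)/2 for n = 3, 4, …).
Stream B: 10, 20, 40, 80, 160 (geometric with ratio 2).
The 15th slot belongs to stream A; its 8th term is 55.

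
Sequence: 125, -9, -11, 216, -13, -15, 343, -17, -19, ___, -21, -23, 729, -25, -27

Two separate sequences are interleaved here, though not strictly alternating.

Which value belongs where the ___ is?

512

Positions follow the repeating pattern ABB; grouping by letter gives 2 tracks.
Track A: 125, 216, 343, ?, 729. Perfect cubes starting at 5³.
Track B: -9, -11, -13, -15, -17, -19, -21, -23, -25, -27. Arithmetic, step −2.
Filling track A at index 4 by its rule yields 512.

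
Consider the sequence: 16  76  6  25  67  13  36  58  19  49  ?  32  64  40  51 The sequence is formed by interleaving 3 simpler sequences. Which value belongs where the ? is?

Read the sequence 3 terms at a time; column i is its own pattern.
Subsequence A = 16, 25, 36, 49, 64: the squares 4², 5², 6², ….
Subsequence B = 76, 67, 58, ?, 40: linear: a_n = 85 − 9·n.
Subsequence C = 6, 13, 19, 32, 51: Fibonacci-style (each term is the sum of the two before it).
The gap is subsequence B's term 4; the rule gives 49.

49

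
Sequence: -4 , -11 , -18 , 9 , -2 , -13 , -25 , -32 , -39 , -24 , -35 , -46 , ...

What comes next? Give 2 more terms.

Reading positions in blocks of 6 reveals the pattern AAABBB — 2 tracks woven together.
Stream A: -4, -11, -18, -25, -32, -39 — arithmetic with common difference −7.
Stream B: 9, -2, -13, -24, -35, -46 — arithmetic with common difference −11.
Position 13 → stream A, term 7 = -46.
Position 14 → stream A, term 8 = -53.

-46, -53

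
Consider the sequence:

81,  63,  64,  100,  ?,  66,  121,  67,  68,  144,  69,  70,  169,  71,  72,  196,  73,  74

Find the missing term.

65

Positions follow the repeating pattern ABB; grouping by letter gives 2 tracks.
Subsequence A is 81, 100, 121, 144, 169, 196, which is perfect squares starting at 9².
Subsequence B is 63, 64, ?, 66, 67, 68, 69, 70, 71, 72, 73, 74, which is arithmetic with common difference +1.
So the missing entry in subsequence B is 65.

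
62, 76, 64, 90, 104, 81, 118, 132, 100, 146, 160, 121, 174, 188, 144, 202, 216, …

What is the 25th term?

Positions follow the repeating pattern AAB; grouping by letter gives 2 tracks.
Track A is 62, 76, 90, 104, 118, 132, 146, 160, 174, 188, 202, 216, which is arithmetic with common difference +14.
Track B is 64, 81, 100, 121, 144, which is perfect squares starting at 8².
Position 25 → track A, term 17 = 286.

286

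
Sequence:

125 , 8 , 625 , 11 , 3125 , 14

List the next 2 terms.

Taking every 2nd term gives 2 separate tracks.
Subsequence A is 125, 625, 3125, which is successive powers of 5.
Subsequence B is 8, 11, 14, which is arithmetic with common difference +3.
Position 7 → subsequence A, term 4 = 15625.
Position 8 falls in subsequence B as its term 4, giving 17.

15625, 17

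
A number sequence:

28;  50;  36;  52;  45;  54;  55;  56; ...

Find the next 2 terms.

66, 58

Positions 1, 3, 5, … form one subsequence and positions 2, 4, 6, … form another.
Track A: 28, 36, 45, 55 (triangular numbers n(n+1)/2 for n = 7, 8, …).
Track B: 50, 52, 54, 56 (linear: a_n = 48 + 2·n).
The 9th slot belongs to track A; its 5th term is 66.
Position 10 falls in track B as its term 5, giving 58.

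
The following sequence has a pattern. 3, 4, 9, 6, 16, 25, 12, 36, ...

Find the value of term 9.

Reading positions in blocks of 3 reveals the pattern ABB — 2 tracks woven together.
Track A is 3, 6, 12, which is geometric with ratio 2.
Track B is 4, 9, 16, 25, 36, which is the squares 2², 3², 4², ….
Position 9 → track B, term 6 = 49.

49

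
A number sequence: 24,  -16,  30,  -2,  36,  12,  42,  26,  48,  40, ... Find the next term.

54

The terms cycle through 2 interleaved subsequences.
Track A: 24, 30, 36, 42, 48 — linear: a_n = 18 + 6·n.
Track B: -16, -2, 12, 26, 40 — adding 14 each time.
Term 11 comes from track A (its 6th entry): 54.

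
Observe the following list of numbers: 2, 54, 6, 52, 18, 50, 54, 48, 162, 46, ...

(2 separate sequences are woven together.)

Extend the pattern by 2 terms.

486, 44

The terms cycle through 2 interleaved subsequences.
Track A = 2, 6, 18, 54, 162: geometric with ratio 3.
Track B = 54, 52, 50, 48, 46: arithmetic, step −2.
Position 11 → track A, term 6 = 486.
Term 12 comes from track B (its 6th entry): 44.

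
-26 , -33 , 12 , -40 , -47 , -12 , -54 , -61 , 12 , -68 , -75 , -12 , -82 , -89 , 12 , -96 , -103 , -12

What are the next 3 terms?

Positions follow the repeating pattern AAB; grouping by letter gives 2 tracks.
Track A: -26, -33, -40, -47, -54, -61, -68, -75, -82, -89, -96, -103. Linear: a_n = -19 − 7·n.
Track B: 12, -12, 12, -12, 12, -12. Alternating ±12.
Term 19 comes from track A (its 13th entry): -110.
Term 20 comes from track A (its 14th entry): -117.
Term 21 comes from track B (its 7th entry): 12.

-110, -117, 12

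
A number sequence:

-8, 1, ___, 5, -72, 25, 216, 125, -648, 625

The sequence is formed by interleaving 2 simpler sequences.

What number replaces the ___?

24

Positions 1, 3, 5, … form one subsequence and positions 2, 4, 6, … form another.
Stream A: -8, ?, -72, 216, -648. Geometric, ×-3 each step.
Stream B: 1, 5, 25, 125, 625. Successive powers of 5.
The gap is stream A's term 2; the rule gives 24.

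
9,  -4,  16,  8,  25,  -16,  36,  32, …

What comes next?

49

Taking every 2nd term gives 2 separate tracks.
Subsequence A: 9, 16, 25, 36. Perfect squares starting at 3².
Subsequence B: -4, 8, -16, 32. A geometric progression (common ratio -2).
The 9th slot belongs to subsequence A; its 5th term is 49.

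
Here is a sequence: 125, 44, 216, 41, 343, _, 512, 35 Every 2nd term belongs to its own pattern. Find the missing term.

38

Taking every 2nd term gives 2 separate tracks.
Subsequence A: 125, 216, 343, 512. The cubes 5³, 6³, 7³, ….
Subsequence B: 44, 41, ?, 35. Subtracting 3 each time.
Subsequence B's pattern makes the blank 38.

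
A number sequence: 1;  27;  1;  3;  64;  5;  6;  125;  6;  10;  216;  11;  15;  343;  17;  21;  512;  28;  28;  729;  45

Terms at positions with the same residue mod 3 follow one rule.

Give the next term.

36

Read the sequence 3 terms at a time; column i is its own pattern.
Subsequence A = 1, 3, 6, 10, 15, 21, 28: triangular numbers starting at T_1.
Subsequence B = 27, 64, 125, 216, 343, 512, 729: perfect cubes starting at 3³.
Subsequence C = 1, 5, 6, 11, 17, 28, 45: a Fibonacci-like recurrence a_n = a_{n-1} + a_{n-2}.
Position 22 → subsequence A, term 8 = 36.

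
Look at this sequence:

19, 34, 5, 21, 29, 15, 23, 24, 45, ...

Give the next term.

The terms cycle through 3 interleaved subsequences.
Track A: 19, 21, 23 (adding 2 each time).
Track B: 34, 29, 24 (arithmetic, step −5).
Track C: 5, 15, 45 (geometric, ×3 each step).
The 10th slot belongs to track A; its 4th term is 25.

25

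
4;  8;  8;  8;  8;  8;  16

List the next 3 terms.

8, 8, 32

Positions follow the repeating pattern ABB; grouping by letter gives 2 tracks.
Subsequence A: 4, 8, 16. Powers 2^2, 2^3, 2^4, ….
Subsequence B: 8, 8, 8, 8. Constant 8.
Position 8 falls in subsequence B as its term 5, giving 8.
Term 9 comes from subsequence B (its 6th entry): 8.
The 10th slot belongs to subsequence A; its 4th term is 32.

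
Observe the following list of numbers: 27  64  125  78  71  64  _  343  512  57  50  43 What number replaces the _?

216

Positions follow the repeating pattern AAABBB; grouping by letter gives 2 tracks.
Track A is 27, 64, 125, ?, 343, 512, which is the cubes 3³, 4³, 5³, ….
Track B is 78, 71, 64, 57, 50, 43, which is arithmetic with common difference −7.
So the missing entry in track A is 216.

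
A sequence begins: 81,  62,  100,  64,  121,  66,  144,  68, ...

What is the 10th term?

70

Taking every 2nd term gives 2 separate tracks.
Track A is 81, 100, 121, 144, which is perfect squares starting at 9².
Track B is 62, 64, 66, 68, which is arithmetic with common difference +2.
The 10th slot belongs to track B; its 5th term is 70.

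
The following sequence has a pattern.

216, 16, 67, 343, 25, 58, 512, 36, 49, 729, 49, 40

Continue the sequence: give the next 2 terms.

1000, 64

Split by position mod 3: positions 1, 4, 7, … form one track, and each other residue class forms its own.
Subsequence A: 216, 343, 512, 729 — the cubes 6³, 7³, 8³, ….
Subsequence B: 16, 25, 36, 49 — the squares 4², 5², 6², ….
Subsequence C: 67, 58, 49, 40 — linear: a_n = 76 − 9·n.
The 13th slot belongs to subsequence A; its 5th term is 1000.
Position 14 falls in subsequence B as its term 5, giving 64.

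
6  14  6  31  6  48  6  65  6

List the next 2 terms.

The terms cycle through 2 interleaved subsequences.
Subsequence A is 6, 6, 6, 6, 6, which is always 6.
Subsequence B is 14, 31, 48, 65, which is adding 17 each time.
The 10th slot belongs to subsequence B; its 5th term is 82.
Position 11 falls in subsequence A as its term 6, giving 6.

82, 6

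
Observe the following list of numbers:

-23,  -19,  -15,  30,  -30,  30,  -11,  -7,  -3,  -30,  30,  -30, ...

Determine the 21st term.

Reading positions in blocks of 6 reveals the pattern AAABBB — 2 tracks woven together.
Subsequence A: -23, -19, -15, -11, -7, -3. Arithmetic with common difference +4.
Subsequence B: 30, -30, 30, -30, 30, -30. Alternating ±30.
Term 21 comes from subsequence A (its 12th entry): 21.

21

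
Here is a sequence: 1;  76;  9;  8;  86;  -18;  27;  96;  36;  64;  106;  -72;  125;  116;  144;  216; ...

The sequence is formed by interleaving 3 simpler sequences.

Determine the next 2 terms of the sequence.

126, -288

Split by position mod 3 into 3 tracks.
Stream A: 1, 8, 27, 64, 125, 216 — consecutive cubes n³ from n = 1.
Stream B: 76, 86, 96, 106, 116 — arithmetic with common difference +10.
Stream C: 9, -18, 36, -72, 144 — geometric with ratio -2.
Position 17 → stream B, term 6 = 126.
Position 18 → stream C, term 6 = -288.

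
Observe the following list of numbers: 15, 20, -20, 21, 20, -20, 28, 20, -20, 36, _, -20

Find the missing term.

Positions follow the repeating pattern ABB; grouping by letter gives 2 tracks.
Track A = 15, 21, 28, 36: triangular numbers n(n+1)/2 for n = 5, 6, ….
Track B = 20, -20, 20, -20, 20, -20, ?, -20: alternating ±20.
Filling track B at index 7 by its rule yields 20.

20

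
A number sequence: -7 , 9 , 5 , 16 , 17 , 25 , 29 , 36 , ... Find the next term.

41

Split by position mod 2 into 2 tracks.
Track A: -7, 5, 17, 29 (linear: a_n = -19 + 12·n).
Track B: 9, 16, 25, 36 (the squares 3², 4², 5², …).
Term 9 comes from track A (its 5th entry): 41.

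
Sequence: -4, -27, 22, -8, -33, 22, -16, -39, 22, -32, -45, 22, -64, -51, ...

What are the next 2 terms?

Taking every 3rd term gives 3 separate tracks.
Stream A: -4, -8, -16, -32, -64 (multiplying by 2 each time).
Stream B: -27, -33, -39, -45, -51 (arithmetic with common difference −6).
Stream C: 22, 22, 22, 22 (constant 22).
Position 15 → stream C, term 5 = 22.
Position 16 falls in stream A as its term 6, giving -128.

22, -128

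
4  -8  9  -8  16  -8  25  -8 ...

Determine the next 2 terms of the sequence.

36, -8

Taking every 2nd term gives 2 separate tracks.
Stream A: 4, 9, 16, 25. The squares 2², 3², 4², ….
Stream B: -8, -8, -8, -8. The constant sequence -8.
Position 9 falls in stream A as its term 5, giving 36.
Position 10 → stream B, term 5 = -8.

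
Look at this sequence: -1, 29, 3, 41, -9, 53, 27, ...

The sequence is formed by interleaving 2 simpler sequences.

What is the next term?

The terms cycle through 2 interleaved subsequences.
Subsequence A: -1, 3, -9, 27. Multiplying by -3 each time.
Subsequence B: 29, 41, 53. Arithmetic, step +12.
The 8th slot belongs to subsequence B; its 4th term is 65.

65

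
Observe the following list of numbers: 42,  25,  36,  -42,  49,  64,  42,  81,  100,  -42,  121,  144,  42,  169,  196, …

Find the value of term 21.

324

The slot pattern repeats as ABB (period 3), so there are 2 interleaved tracks.
Track A: 42, -42, 42, -42, 42. Alternating ±42.
Track B: 25, 36, 49, 64, 81, 100, 121, 144, 169, 196. Perfect squares starting at 5².
Term 21 comes from track B (its 14th entry): 324.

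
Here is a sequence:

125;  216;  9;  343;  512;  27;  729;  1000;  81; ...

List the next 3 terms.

1331, 1728, 243

Positions follow the repeating pattern AAB; grouping by letter gives 2 tracks.
Track A is 125, 216, 343, 512, 729, 1000, which is perfect cubes starting at 5³.
Track B is 9, 27, 81, which is powers 3^2, 3^3, 3^4, ….
The 10th slot belongs to track A; its 7th term is 1331.
Position 11 falls in track A as its term 8, giving 1728.
The 12th slot belongs to track B; its 4th term is 243.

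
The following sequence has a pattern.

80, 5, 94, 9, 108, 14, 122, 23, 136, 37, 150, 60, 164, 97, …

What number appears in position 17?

Taking every 2nd term gives 2 separate tracks.
Track A: 80, 94, 108, 122, 136, 150, 164. Linear: a_n = 66 + 14·n.
Track B: 5, 9, 14, 23, 37, 60, 97. Each term equals the sum of the previous two.
The 17th slot belongs to track A; its 9th term is 192.

192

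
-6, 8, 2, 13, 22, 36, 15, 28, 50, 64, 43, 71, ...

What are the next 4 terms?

78, 92, 114, 185

The slot pattern repeats as AABB (period 4), so there are 2 interleaved tracks.
Stream A: -6, 8, 22, 36, 50, 64 — arithmetic, step +14.
Stream B: 2, 13, 15, 28, 43, 71 — a Fibonacci-like recurrence a_n = a_{n-1} + a_{n-2}.
Position 13 falls in stream A as its term 7, giving 78.
The 14th slot belongs to stream A; its 8th term is 92.
Position 15 → stream B, term 7 = 114.
The 16th slot belongs to stream B; its 8th term is 185.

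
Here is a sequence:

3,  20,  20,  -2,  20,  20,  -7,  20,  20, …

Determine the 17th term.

The slot pattern repeats as ABB (period 3), so there are 2 interleaved tracks.
Track A: 3, -2, -7 — arithmetic, step −5.
Track B: 20, 20, 20, 20, 20, 20 — the constant sequence 20.
Position 17 → track B, term 11 = 20.

20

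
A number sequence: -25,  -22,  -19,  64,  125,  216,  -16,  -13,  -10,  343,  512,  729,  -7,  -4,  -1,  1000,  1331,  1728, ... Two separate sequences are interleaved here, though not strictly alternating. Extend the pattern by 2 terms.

2, 5

The slot pattern repeats as AAABBB (period 6), so there are 2 interleaved tracks.
Subsequence A: -25, -22, -19, -16, -13, -10, -7, -4, -1 (linear: a_n = -28 + 3·n).
Subsequence B: 64, 125, 216, 343, 512, 729, 1000, 1331, 1728 (the cubes 4³, 5³, 6³, …).
Term 19 comes from subsequence A (its 10th entry): 2.
The 20th slot belongs to subsequence A; its 11th term is 5.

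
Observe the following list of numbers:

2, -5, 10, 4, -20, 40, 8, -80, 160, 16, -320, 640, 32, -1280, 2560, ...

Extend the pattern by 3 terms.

Positions follow the repeating pattern ABB; grouping by letter gives 2 tracks.
Stream A: 2, 4, 8, 16, 32 (successive powers of 2).
Stream B: -5, 10, -20, 40, -80, 160, -320, 640, -1280, 2560 (geometric, ×-2 each step).
Position 16 → stream A, term 6 = 64.
The 17th slot belongs to stream B; its 11th term is -5120.
Position 18 falls in stream B as its term 12, giving 10240.

64, -5120, 10240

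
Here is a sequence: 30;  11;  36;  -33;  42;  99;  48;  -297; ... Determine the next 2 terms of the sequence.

54, 891

Taking every 2nd term gives 2 separate tracks.
Track A: 30, 36, 42, 48 (adding 6 each time).
Track B: 11, -33, 99, -297 (geometric with ratio -3).
The 9th slot belongs to track A; its 5th term is 54.
Position 10 falls in track B as its term 5, giving 891.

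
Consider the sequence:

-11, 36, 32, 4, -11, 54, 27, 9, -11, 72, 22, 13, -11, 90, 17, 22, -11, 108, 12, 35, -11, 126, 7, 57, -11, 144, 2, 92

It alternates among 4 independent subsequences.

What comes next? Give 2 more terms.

-11, 162

Taking every 4th term gives 4 separate tracks.
Stream A: -11, -11, -11, -11, -11, -11, -11 — the constant sequence -11.
Stream B: 36, 54, 72, 90, 108, 126, 144 — arithmetic, step +18.
Stream C: 32, 27, 22, 17, 12, 7, 2 — subtracting 5 each time.
Stream D: 4, 9, 13, 22, 35, 57, 92 — Fibonacci-style (each term is the sum of the two before it).
Term 29 comes from stream A (its 8th entry): -11.
Position 30 falls in stream B as its term 8, giving 162.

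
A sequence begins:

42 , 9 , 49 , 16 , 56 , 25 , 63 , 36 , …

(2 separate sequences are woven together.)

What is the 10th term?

Split by position mod 2 into 2 tracks.
Track A: 42, 49, 56, 63 (linear: a_n = 35 + 7·n).
Track B: 9, 16, 25, 36 (perfect squares starting at 3²).
The 10th slot belongs to track B; its 5th term is 49.

49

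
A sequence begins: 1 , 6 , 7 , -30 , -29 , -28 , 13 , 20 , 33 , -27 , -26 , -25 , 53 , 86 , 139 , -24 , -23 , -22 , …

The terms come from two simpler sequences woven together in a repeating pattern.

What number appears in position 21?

589

Reading positions in blocks of 6 reveals the pattern AAABBB — 2 tracks woven together.
Subsequence A: 1, 6, 7, 13, 20, 33, 53, 86, 139 — Fibonacci-style (each term is the sum of the two before it).
Subsequence B: -30, -29, -28, -27, -26, -25, -24, -23, -22 — arithmetic, step +1.
Position 21 falls in subsequence A as its term 12, giving 589.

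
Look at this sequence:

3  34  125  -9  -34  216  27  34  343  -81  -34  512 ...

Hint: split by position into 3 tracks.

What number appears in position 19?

Read the sequence 3 terms at a time; column i is its own pattern.
Stream A: 3, -9, 27, -81 (multiplying by -3 each time).
Stream B: 34, -34, 34, -34 (alternating ±34).
Stream C: 125, 216, 343, 512 (perfect cubes starting at 5³).
Term 19 comes from stream A (its 7th entry): 2187.

2187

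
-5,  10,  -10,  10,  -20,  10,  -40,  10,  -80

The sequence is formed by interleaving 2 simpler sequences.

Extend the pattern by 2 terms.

The terms cycle through 2 interleaved subsequences.
Track A: -5, -10, -20, -40, -80. Geometric with ratio 2.
Track B: 10, 10, 10, 10. Always 10.
Position 10 → track B, term 5 = 10.
Term 11 comes from track A (its 6th entry): -160.

10, -160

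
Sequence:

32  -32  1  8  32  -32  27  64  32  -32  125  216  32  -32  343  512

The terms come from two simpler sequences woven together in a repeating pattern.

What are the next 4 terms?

Positions follow the repeating pattern AABB; grouping by letter gives 2 tracks.
Track A: 32, -32, 32, -32, 32, -32, 32, -32 — oscillating between 32 and -32.
Track B: 1, 8, 27, 64, 125, 216, 343, 512 — perfect cubes starting at 1³.
Term 17 comes from track A (its 9th entry): 32.
Position 18 → track A, term 10 = -32.
Position 19 → track B, term 9 = 729.
Position 20 falls in track B as its term 10, giving 1000.

32, -32, 729, 1000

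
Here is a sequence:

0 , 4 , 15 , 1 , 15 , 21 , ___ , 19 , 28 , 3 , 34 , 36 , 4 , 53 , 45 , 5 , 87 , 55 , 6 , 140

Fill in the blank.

Read the sequence 3 terms at a time; column i is its own pattern.
Track A = 0, 1, ?, 3, 4, 5, 6: linear: a_n = -1 + n.
Track B = 4, 15, 19, 34, 53, 87, 140: Fibonacci-style (each term is the sum of the two before it).
Track C = 15, 21, 28, 36, 45, 55: triangular numbers n(n+1)/2 for n = 5, 6, ….
Track A's pattern makes the blank 2.

2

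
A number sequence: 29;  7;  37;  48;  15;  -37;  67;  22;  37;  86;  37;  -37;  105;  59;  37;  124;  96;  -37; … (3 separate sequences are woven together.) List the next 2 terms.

The terms cycle through 3 interleaved subsequences.
Stream A: 29, 48, 67, 86, 105, 124. Arithmetic, step +19.
Stream B: 7, 15, 22, 37, 59, 96. Fibonacci-style (each term is the sum of the two before it).
Stream C: 37, -37, 37, -37, 37, -37. Alternating ±37.
Position 19 falls in stream A as its term 7, giving 143.
Position 20 → stream B, term 7 = 155.

143, 155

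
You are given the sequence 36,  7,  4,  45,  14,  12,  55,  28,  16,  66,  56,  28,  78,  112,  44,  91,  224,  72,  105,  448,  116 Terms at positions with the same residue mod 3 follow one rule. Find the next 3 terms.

120, 896, 188

Split by position mod 3: positions 1, 4, 7, … form one track, and each other residue class forms its own.
Subsequence A = 36, 45, 55, 66, 78, 91, 105: the triangular numbers T_8, T_9, ….
Subsequence B = 7, 14, 28, 56, 112, 224, 448: multiplying by 2 each time.
Subsequence C = 4, 12, 16, 28, 44, 72, 116: a Fibonacci-like recurrence a_n = a_{n-1} + a_{n-2}.
The 22nd slot belongs to subsequence A; its 8th term is 120.
The 23rd slot belongs to subsequence B; its 8th term is 896.
Term 24 comes from subsequence C (its 8th entry): 188.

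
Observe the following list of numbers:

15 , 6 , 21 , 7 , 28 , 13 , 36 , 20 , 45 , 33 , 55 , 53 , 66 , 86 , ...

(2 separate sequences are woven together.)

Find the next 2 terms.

Odd-indexed and even-indexed terms follow separate rules.
Subsequence A: 15, 21, 28, 36, 45, 55, 66. Triangular numbers starting at T_5.
Subsequence B: 6, 7, 13, 20, 33, 53, 86. Fibonacci-style (each term is the sum of the two before it).
Term 15 comes from subsequence A (its 8th entry): 78.
Position 16 falls in subsequence B as its term 8, giving 139.

78, 139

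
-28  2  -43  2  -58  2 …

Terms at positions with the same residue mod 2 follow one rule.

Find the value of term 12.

2

Taking every 2nd term gives 2 separate tracks.
Subsequence A: -28, -43, -58 — subtracting 15 each time.
Subsequence B: 2, 2, 2 — the constant sequence 2.
The 12th slot belongs to subsequence B; its 6th term is 2.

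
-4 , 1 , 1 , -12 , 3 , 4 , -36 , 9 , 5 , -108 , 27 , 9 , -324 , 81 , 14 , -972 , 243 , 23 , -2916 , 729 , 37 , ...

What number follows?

-8748

Taking every 3rd term gives 3 separate tracks.
Stream A: -4, -12, -36, -108, -324, -972, -2916. Geometric with ratio 3.
Stream B: 1, 3, 9, 27, 81, 243, 729. Powers of 3.
Stream C: 1, 4, 5, 9, 14, 23, 37. A Fibonacci-like recurrence a_n = a_{n-1} + a_{n-2}.
Term 22 comes from stream A (its 8th entry): -8748.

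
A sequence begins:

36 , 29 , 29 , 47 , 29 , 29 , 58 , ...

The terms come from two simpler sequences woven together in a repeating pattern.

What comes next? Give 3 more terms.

Reading positions in blocks of 3 reveals the pattern ABB — 2 tracks woven together.
Track A: 36, 47, 58 (arithmetic with common difference +11).
Track B: 29, 29, 29, 29 (constant 29).
Position 8 falls in track B as its term 5, giving 29.
Position 9 falls in track B as its term 6, giving 29.
Term 10 comes from track A (its 4th entry): 69.

29, 29, 69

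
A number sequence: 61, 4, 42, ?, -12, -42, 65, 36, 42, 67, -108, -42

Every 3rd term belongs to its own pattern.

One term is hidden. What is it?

63

Read the sequence 3 terms at a time; column i is its own pattern.
Stream A = 61, ?, 65, 67: adding 2 each time.
Stream B = 4, -12, 36, -108: geometric with ratio -3.
Stream C = 42, -42, 42, -42: the oscillation 42·(−1)^(n+1).
Stream A's pattern makes the blank 63.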